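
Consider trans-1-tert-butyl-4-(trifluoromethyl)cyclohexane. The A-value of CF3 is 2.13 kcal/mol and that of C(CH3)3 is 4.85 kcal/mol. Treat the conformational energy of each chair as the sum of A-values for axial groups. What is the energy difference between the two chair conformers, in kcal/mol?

6.98 kcal/mol

C1 and C4 have opposite parity, so for the trans isomer the two substituents are e,e in one chair and a,a in the other.
Chair I (trifluoromethyl axial, tert-butyl axial): E = 6.98 kcal/mol.
Chair II (trifluoromethyl equatorial, tert-butyl equatorial): E = 0.00 kcal/mol.
ΔE = 6.98 − 0.00 = 6.98 kcal/mol; chair II is more stable.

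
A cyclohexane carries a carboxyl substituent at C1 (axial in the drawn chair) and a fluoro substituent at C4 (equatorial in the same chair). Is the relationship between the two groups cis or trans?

cis

C1 and C4 have opposite parity, so their axial bonds point in opposite directions.
With opposite-parity carbons, two substituents on the same face are one axial and one equatorial; opposite faces give both axial or both equatorial.
Here the groups are axial/equatorial → same face → cis.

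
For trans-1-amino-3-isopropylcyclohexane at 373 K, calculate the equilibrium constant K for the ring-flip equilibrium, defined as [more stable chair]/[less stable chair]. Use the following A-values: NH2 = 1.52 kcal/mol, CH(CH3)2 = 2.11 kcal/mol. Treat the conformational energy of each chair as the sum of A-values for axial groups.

K ≈ 2.22

C1 and C3 have the same parity, so for the trans isomer the two substituents are one axial and one equatorial in each chair.
Chair I (amino axial, isopropyl equatorial): E = 1.52 kcal/mol; chair II (amino equatorial, isopropyl axial): E = 2.11 kcal/mol.
ΔG = 0.59 kcal/mol between the two chairs.
K = exp(ΔG/RT) with R = 1.987×10⁻³ kcal mol⁻¹ K⁻¹ and T = 373 K gives K ≈ 2.22.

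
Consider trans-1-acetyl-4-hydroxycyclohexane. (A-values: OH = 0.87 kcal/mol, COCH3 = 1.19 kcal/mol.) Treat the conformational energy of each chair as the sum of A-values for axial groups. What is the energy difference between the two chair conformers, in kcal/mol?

2.06 kcal/mol

C1 and C4 have opposite parity, so for the trans isomer the two substituents are e,e in one chair and a,a in the other.
Chair I (hydroxyl axial, acetyl axial): E = 2.06 kcal/mol.
Chair II (hydroxyl equatorial, acetyl equatorial): E = 0.00 kcal/mol.
ΔE = 2.06 − 0.00 = 2.06 kcal/mol; chair II is more stable.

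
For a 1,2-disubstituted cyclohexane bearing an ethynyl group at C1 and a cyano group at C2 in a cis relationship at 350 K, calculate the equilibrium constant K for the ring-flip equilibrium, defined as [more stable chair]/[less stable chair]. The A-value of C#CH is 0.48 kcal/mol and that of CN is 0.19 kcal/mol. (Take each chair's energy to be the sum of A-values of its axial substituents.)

C1 and C2 have opposite parity, so for the cis isomer the two substituents are one axial and one equatorial in each chair.
Chair I (ethynyl axial, cyano equatorial): E = 0.48 kcal/mol; chair II (ethynyl equatorial, cyano axial): E = 0.19 kcal/mol.
ΔG = 0.29 kcal/mol between the two chairs.
K = exp(ΔG/RT) with R = 1.987×10⁻³ kcal mol⁻¹ K⁻¹ and T = 350 K gives K ≈ 1.52.

K ≈ 1.52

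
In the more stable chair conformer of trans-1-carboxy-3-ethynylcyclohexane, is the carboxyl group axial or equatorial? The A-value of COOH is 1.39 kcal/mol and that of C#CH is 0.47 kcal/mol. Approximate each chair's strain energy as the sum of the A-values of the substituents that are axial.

C1 and C3 have the same parity, so for the trans isomer the two substituents are one axial and one equatorial in each chair.
Chair I (carboxyl axial, ethynyl equatorial): E = 1.39 kcal/mol.
Chair II (carboxyl equatorial, ethynyl axial): E = 0.47 kcal/mol.
Chair II is the more stable (lower-energy) conformer, and in that chair the carboxyl group is equatorial.

equatorial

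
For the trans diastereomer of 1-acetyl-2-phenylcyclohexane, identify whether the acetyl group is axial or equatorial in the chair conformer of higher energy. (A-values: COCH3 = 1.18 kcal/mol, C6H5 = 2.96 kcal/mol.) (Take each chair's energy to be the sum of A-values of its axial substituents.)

C1 and C2 have opposite parity, so for the trans isomer the two substituents are e,e in one chair and a,a in the other.
Chair I (acetyl axial, phenyl axial): E = 4.14 kcal/mol.
Chair II (acetyl equatorial, phenyl equatorial): E = 0.00 kcal/mol.
Chair I is the less stable (higher-energy) conformer, and in that chair the acetyl group is axial.

axial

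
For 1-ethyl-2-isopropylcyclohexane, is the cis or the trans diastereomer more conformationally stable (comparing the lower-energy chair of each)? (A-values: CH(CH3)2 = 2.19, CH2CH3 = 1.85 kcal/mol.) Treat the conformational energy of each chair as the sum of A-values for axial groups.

trans

At 1,2 positions (parity opposite): cis → (a,e or e,a); trans → (e,e or a,a).
Best chair for cis: E = 1.85 kcal/mol; best chair for trans: E = 0.00 kcal/mol.
The trans isomer is lower by 1.85 kcal/mol.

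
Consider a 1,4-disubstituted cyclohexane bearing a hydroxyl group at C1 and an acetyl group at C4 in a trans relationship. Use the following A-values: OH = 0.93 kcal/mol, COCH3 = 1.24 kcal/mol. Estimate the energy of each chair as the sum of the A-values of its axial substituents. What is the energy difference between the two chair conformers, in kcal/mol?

C1 and C4 have opposite parity, so for the trans isomer the two substituents are e,e in one chair and a,a in the other.
Chair I (hydroxyl axial, acetyl axial): E = 2.17 kcal/mol.
Chair II (hydroxyl equatorial, acetyl equatorial): E = 0.00 kcal/mol.
ΔE = 2.17 − 0.00 = 2.17 kcal/mol; chair II is more stable.

2.17 kcal/mol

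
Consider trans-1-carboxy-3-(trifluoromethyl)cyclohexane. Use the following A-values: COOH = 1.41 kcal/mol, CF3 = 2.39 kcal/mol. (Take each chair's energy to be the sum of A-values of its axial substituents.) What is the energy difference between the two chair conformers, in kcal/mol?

C1 and C3 have the same parity, so for the trans isomer the two substituents are one axial and one equatorial in each chair.
Chair I (carboxyl axial, trifluoromethyl equatorial): E = 1.41 kcal/mol.
Chair II (carboxyl equatorial, trifluoromethyl axial): E = 2.39 kcal/mol.
ΔE = 2.39 − 1.41 = 0.98 kcal/mol; chair I is more stable.

0.98 kcal/mol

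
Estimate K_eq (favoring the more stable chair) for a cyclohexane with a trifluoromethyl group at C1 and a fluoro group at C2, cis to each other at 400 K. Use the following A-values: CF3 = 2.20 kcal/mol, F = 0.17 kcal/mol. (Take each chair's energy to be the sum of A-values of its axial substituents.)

C1 and C2 have opposite parity, so for the cis isomer the two substituents are one axial and one equatorial in each chair.
Chair I (trifluoromethyl axial, fluoro equatorial): E = 2.20 kcal/mol; chair II (trifluoromethyl equatorial, fluoro axial): E = 0.17 kcal/mol.
ΔG = 2.03 kcal/mol between the two chairs.
K = exp(ΔG/RT) with R = 1.987×10⁻³ kcal mol⁻¹ K⁻¹ and T = 400 K gives K ≈ 12.9.

K ≈ 12.9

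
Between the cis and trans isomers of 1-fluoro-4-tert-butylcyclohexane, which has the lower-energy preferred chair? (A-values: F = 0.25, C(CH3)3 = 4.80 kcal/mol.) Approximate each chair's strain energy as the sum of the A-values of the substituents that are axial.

At 1,4 positions (parity opposite): cis → (a,e or e,a); trans → (e,e or a,a).
Best chair for cis: E = 0.25 kcal/mol; best chair for trans: E = 0.00 kcal/mol.
The trans isomer is lower by 0.25 kcal/mol.

trans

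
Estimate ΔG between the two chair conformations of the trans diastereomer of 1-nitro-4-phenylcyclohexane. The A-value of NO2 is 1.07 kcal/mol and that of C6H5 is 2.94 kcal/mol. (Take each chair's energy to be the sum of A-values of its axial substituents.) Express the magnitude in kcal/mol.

C1 and C4 have opposite parity, so for the trans isomer the two substituents are e,e in one chair and a,a in the other.
Chair I (nitro axial, phenyl axial): E = 4.01 kcal/mol.
Chair II (nitro equatorial, phenyl equatorial): E = 0.00 kcal/mol.
ΔE = 4.01 − 0.00 = 4.01 kcal/mol; chair II is more stable.

4.01 kcal/mol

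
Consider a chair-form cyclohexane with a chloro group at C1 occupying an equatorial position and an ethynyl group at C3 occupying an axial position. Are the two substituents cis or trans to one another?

trans

C1 and C3 have the same parity, so their axial bonds point in the same direction.
With same-parity carbons, two substituents on the same face are both axial or both equatorial; opposite faces give one of each.
Here the groups are equatorial/axial → opposite face → trans.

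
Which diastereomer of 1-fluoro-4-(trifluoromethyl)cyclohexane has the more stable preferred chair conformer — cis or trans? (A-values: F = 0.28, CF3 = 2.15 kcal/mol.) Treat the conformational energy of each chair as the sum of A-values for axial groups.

trans

At 1,4 positions (parity opposite): cis → (a,e or e,a); trans → (e,e or a,a).
Best chair for cis: E = 0.28 kcal/mol; best chair for trans: E = 0.00 kcal/mol.
The trans isomer is lower by 0.28 kcal/mol.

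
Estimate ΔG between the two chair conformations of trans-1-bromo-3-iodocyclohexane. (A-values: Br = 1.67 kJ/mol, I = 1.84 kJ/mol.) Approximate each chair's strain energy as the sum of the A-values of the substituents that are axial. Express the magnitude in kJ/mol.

C1 and C3 have the same parity, so for the trans isomer the two substituents are one axial and one equatorial in each chair.
Chair I (bromo axial, iodo equatorial): E = 1.67 kJ/mol.
Chair II (bromo equatorial, iodo axial): E = 1.84 kJ/mol.
ΔE = 1.84 − 1.67 = 0.17 kJ/mol; chair I is more stable.

0.17 kJ/mol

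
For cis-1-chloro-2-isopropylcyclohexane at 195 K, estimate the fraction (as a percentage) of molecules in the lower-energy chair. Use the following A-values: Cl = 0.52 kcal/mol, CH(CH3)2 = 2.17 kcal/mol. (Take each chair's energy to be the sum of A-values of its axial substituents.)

C1 and C2 have opposite parity, so for the cis isomer the two substituents are one axial and one equatorial in each chair.
Chair I (chloro axial, isopropyl equatorial): E = 0.52 kcal/mol; chair II (chloro equatorial, isopropyl axial): E = 2.17 kcal/mol.
ΔG = 1.65 kcal/mol between the two chairs.
K = exp(ΔG/RT) with R = 1.987×10⁻³ kcal mol⁻¹ K⁻¹ and T = 195 K gives K ≈ 70.7.
Fraction in the lower-energy chair = K/(K+1) = 98.6%.

98.6%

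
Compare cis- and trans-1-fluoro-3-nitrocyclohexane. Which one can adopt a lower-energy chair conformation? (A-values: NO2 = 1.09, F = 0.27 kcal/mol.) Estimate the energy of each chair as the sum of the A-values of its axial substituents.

cis

At 1,3 positions (parity same): cis → (e,e or a,a); trans → (a,e or e,a).
Best chair for cis: E = 0.00 kcal/mol; best chair for trans: E = 0.27 kcal/mol.
The cis isomer is lower by 0.27 kcal/mol.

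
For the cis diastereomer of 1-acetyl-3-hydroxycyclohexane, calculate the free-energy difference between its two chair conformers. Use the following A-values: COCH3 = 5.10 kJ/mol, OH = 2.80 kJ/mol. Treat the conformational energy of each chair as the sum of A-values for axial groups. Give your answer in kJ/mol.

7.90 kJ/mol

C1 and C3 have the same parity, so for the cis isomer the two substituents are e,e in one chair and a,a in the other.
Chair I (acetyl axial, hydroxyl axial): E = 7.90 kJ/mol.
Chair II (acetyl equatorial, hydroxyl equatorial): E = 0.00 kJ/mol.
ΔE = 7.90 − 0.00 = 7.90 kJ/mol; chair II is more stable.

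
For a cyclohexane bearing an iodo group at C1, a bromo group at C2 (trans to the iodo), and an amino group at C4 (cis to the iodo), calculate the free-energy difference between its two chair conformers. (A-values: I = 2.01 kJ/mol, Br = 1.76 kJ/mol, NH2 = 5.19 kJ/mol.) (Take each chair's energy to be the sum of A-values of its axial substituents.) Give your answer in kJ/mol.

Chair I (iodo axial, bromo axial, amino equatorial): E = 3.77 kJ/mol.
Chair II (iodo equatorial, bromo equatorial, amino axial): E = 5.19 kJ/mol.
ΔE = 5.19 − 3.77 = 1.42 kJ/mol; chair I is more stable.

1.42 kJ/mol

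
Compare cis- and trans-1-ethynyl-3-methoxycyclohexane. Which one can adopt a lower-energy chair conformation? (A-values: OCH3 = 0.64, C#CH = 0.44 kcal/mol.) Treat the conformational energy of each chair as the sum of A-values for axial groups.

cis

At 1,3 positions (parity same): cis → (e,e or a,a); trans → (a,e or e,a).
Best chair for cis: E = 0.00 kcal/mol; best chair for trans: E = 0.44 kcal/mol.
The cis isomer is lower by 0.44 kcal/mol.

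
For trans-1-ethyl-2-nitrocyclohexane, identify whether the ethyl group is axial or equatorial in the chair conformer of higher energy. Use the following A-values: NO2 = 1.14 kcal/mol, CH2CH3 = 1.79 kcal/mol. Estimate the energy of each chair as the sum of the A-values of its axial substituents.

axial

C1 and C2 have opposite parity, so for the trans isomer the two substituents are e,e in one chair and a,a in the other.
Chair I (nitro axial, ethyl axial): E = 2.93 kcal/mol.
Chair II (nitro equatorial, ethyl equatorial): E = 0.00 kcal/mol.
Chair I is the less stable (higher-energy) conformer, and in that chair the ethyl group is axial.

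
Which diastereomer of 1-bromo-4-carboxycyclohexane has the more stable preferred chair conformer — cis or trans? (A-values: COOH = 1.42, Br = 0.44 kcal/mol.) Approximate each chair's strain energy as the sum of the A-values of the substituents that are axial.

At 1,4 positions (parity opposite): cis → (a,e or e,a); trans → (e,e or a,a).
Best chair for cis: E = 0.44 kcal/mol; best chair for trans: E = 0.00 kcal/mol.
The trans isomer is lower by 0.44 kcal/mol.

trans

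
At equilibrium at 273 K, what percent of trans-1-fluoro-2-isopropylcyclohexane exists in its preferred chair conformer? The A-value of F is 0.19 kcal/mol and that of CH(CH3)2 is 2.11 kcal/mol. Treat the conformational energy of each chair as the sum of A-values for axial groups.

C1 and C2 have opposite parity, so for the trans isomer the two substituents are e,e in one chair and a,a in the other.
Chair I (fluoro axial, isopropyl axial): E = 2.30 kcal/mol; chair II (fluoro equatorial, isopropyl equatorial): E = 0.00 kcal/mol.
ΔG = 2.30 kcal/mol between the two chairs.
K = exp(ΔG/RT) with R = 1.987×10⁻³ kcal mol⁻¹ K⁻¹ and T = 273 K gives K ≈ 69.4.
Fraction in the lower-energy chair = K/(K+1) = 98.6%.

98.6%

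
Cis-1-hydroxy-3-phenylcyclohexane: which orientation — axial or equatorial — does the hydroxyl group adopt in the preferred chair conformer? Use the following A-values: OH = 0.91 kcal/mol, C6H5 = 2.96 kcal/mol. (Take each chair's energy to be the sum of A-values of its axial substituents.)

C1 and C3 have the same parity, so for the cis isomer the two substituents are e,e in one chair and a,a in the other.
Chair I (hydroxyl axial, phenyl axial): E = 3.87 kcal/mol.
Chair II (hydroxyl equatorial, phenyl equatorial): E = 0.00 kcal/mol.
Chair II is the more stable (lower-energy) conformer, and in that chair the hydroxyl group is equatorial.

equatorial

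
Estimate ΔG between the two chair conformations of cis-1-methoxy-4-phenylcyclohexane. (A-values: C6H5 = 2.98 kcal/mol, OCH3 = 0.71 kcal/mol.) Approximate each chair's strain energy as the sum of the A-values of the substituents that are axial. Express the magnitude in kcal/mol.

C1 and C4 have opposite parity, so for the cis isomer the two substituents are one axial and one equatorial in each chair.
Chair I (phenyl axial, methoxy equatorial): E = 2.98 kcal/mol.
Chair II (phenyl equatorial, methoxy axial): E = 0.71 kcal/mol.
ΔE = 2.98 − 0.71 = 2.27 kcal/mol; chair II is more stable.

2.27 kcal/mol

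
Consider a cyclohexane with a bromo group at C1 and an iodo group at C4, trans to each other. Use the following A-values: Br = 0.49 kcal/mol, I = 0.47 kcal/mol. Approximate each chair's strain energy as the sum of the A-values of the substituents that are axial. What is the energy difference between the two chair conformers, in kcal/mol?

C1 and C4 have opposite parity, so for the trans isomer the two substituents are e,e in one chair and a,a in the other.
Chair I (bromo axial, iodo axial): E = 0.96 kcal/mol.
Chair II (bromo equatorial, iodo equatorial): E = 0.00 kcal/mol.
ΔE = 0.96 − 0.00 = 0.96 kcal/mol; chair II is more stable.

0.96 kcal/mol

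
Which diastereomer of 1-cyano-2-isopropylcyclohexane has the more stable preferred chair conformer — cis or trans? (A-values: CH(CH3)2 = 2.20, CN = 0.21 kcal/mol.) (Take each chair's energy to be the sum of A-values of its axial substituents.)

At 1,2 positions (parity opposite): cis → (a,e or e,a); trans → (e,e or a,a).
Best chair for cis: E = 0.21 kcal/mol; best chair for trans: E = 0.00 kcal/mol.
The trans isomer is lower by 0.21 kcal/mol.

trans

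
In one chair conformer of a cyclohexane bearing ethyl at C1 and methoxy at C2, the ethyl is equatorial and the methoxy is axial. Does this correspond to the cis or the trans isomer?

C1 and C2 have opposite parity, so their axial bonds point in opposite directions.
With opposite-parity carbons, two substituents on the same face are one axial and one equatorial; opposite faces give both axial or both equatorial.
Here the groups are equatorial/axial → same face → cis.

cis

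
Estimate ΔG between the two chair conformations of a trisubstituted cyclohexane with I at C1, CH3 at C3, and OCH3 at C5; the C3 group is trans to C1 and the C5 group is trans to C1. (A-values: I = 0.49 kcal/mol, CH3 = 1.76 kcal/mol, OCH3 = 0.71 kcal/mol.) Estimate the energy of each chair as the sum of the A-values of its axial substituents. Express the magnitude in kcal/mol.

Chair I (iodo axial, methyl equatorial, methoxy equatorial): E = 0.49 kcal/mol.
Chair II (iodo equatorial, methyl axial, methoxy axial): E = 2.47 kcal/mol.
ΔE = 2.47 − 0.49 = 1.98 kcal/mol; chair I is more stable.

1.98 kcal/mol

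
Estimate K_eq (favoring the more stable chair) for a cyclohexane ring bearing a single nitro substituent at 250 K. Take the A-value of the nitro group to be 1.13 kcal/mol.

One chair has the nitro group axial (E = 1.13 kcal/mol) and the other has it equatorial (E = 0).
ΔG = 1.13 kcal/mol between the two chairs.
K = exp(ΔG/RT) with R = 1.987×10⁻³ kcal mol⁻¹ K⁻¹ and T = 250 K gives K ≈ 9.73.

K ≈ 9.73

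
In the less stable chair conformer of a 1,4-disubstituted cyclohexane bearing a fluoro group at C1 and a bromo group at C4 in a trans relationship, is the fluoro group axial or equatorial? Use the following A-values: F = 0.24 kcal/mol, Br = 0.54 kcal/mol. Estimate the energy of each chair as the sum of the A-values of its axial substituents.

C1 and C4 have opposite parity, so for the trans isomer the two substituents are e,e in one chair and a,a in the other.
Chair I (fluoro axial, bromo axial): E = 0.78 kcal/mol.
Chair II (fluoro equatorial, bromo equatorial): E = 0.00 kcal/mol.
Chair I is the less stable (higher-energy) conformer, and in that chair the fluoro group is axial.

axial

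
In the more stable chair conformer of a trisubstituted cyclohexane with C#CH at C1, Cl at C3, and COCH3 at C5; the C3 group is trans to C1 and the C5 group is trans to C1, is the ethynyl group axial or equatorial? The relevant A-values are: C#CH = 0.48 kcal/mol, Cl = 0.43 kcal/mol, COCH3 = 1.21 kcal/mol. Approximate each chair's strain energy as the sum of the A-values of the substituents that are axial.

Chair I (ethynyl axial, chloro equatorial, acetyl equatorial): E = 0.48 kcal/mol.
Chair II (ethynyl equatorial, chloro axial, acetyl axial): E = 1.64 kcal/mol.
Chair I is the more stable (lower-energy) conformer, and in that chair the ethynyl group is axial.

axial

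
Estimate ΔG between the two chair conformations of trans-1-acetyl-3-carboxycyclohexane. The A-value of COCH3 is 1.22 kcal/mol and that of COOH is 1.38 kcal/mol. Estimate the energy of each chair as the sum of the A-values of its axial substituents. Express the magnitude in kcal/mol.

C1 and C3 have the same parity, so for the trans isomer the two substituents are one axial and one equatorial in each chair.
Chair I (acetyl axial, carboxyl equatorial): E = 1.22 kcal/mol.
Chair II (acetyl equatorial, carboxyl axial): E = 1.38 kcal/mol.
ΔE = 1.38 − 1.22 = 0.16 kcal/mol; chair I is more stable.

0.16 kcal/mol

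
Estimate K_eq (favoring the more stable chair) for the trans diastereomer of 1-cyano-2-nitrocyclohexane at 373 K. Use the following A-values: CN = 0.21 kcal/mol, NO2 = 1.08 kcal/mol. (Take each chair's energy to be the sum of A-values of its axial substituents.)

K ≈ 5.70

C1 and C2 have opposite parity, so for the trans isomer the two substituents are e,e in one chair and a,a in the other.
Chair I (cyano axial, nitro axial): E = 1.29 kcal/mol; chair II (cyano equatorial, nitro equatorial): E = 0.00 kcal/mol.
ΔG = 1.29 kcal/mol between the two chairs.
K = exp(ΔG/RT) with R = 1.987×10⁻³ kcal mol⁻¹ K⁻¹ and T = 373 K gives K ≈ 5.7.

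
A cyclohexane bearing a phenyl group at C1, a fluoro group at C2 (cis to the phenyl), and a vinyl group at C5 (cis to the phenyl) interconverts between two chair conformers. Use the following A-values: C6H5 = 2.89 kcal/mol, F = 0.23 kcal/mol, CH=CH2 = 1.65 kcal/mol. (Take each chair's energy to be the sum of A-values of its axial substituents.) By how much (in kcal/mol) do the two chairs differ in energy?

Chair I (phenyl axial, fluoro equatorial, vinyl axial): E = 4.54 kcal/mol.
Chair II (phenyl equatorial, fluoro axial, vinyl equatorial): E = 0.23 kcal/mol.
ΔE = 4.54 − 0.23 = 4.31 kcal/mol; chair II is more stable.

4.31 kcal/mol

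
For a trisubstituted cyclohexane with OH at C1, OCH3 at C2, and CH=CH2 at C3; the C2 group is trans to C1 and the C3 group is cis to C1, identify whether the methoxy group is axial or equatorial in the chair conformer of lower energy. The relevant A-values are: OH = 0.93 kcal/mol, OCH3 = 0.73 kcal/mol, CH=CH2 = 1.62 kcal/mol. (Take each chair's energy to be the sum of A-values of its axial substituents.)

Chair I (hydroxyl axial, methoxy axial, vinyl axial): E = 3.28 kcal/mol.
Chair II (hydroxyl equatorial, methoxy equatorial, vinyl equatorial): E = 0.00 kcal/mol.
Chair II is the more stable (lower-energy) conformer, and in that chair the methoxy group is equatorial.

equatorial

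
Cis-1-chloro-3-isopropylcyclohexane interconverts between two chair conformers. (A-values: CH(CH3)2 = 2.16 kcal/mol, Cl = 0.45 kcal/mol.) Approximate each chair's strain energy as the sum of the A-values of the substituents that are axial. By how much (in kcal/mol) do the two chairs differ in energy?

C1 and C3 have the same parity, so for the cis isomer the two substituents are e,e in one chair and a,a in the other.
Chair I (isopropyl axial, chloro axial): E = 2.61 kcal/mol.
Chair II (isopropyl equatorial, chloro equatorial): E = 0.00 kcal/mol.
ΔE = 2.61 − 0.00 = 2.61 kcal/mol; chair II is more stable.

2.61 kcal/mol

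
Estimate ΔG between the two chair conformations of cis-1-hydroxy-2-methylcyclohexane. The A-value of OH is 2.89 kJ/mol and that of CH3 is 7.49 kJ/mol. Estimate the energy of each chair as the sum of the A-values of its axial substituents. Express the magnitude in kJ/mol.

4.60 kJ/mol

C1 and C2 have opposite parity, so for the cis isomer the two substituents are one axial and one equatorial in each chair.
Chair I (hydroxyl axial, methyl equatorial): E = 2.89 kJ/mol.
Chair II (hydroxyl equatorial, methyl axial): E = 7.49 kJ/mol.
ΔE = 7.49 − 2.89 = 4.60 kJ/mol; chair I is more stable.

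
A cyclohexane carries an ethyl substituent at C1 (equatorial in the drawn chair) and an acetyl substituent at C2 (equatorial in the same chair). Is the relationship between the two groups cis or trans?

trans

C1 and C2 have opposite parity, so their axial bonds point in opposite directions.
With opposite-parity carbons, two substituents on the same face are one axial and one equatorial; opposite faces give both axial or both equatorial.
Here the groups are equatorial/equatorial → opposite face → trans.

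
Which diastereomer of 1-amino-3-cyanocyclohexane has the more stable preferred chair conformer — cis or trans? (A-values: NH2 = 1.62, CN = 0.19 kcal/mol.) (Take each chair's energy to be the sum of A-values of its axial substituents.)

cis

At 1,3 positions (parity same): cis → (e,e or a,a); trans → (a,e or e,a).
Best chair for cis: E = 0.00 kcal/mol; best chair for trans: E = 0.19 kcal/mol.
The cis isomer is lower by 0.19 kcal/mol.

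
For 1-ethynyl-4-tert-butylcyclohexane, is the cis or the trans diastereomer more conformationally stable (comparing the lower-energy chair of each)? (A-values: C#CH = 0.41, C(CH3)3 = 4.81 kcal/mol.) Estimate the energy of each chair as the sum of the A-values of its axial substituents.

At 1,4 positions (parity opposite): cis → (a,e or e,a); trans → (e,e or a,a).
Best chair for cis: E = 0.41 kcal/mol; best chair for trans: E = 0.00 kcal/mol.
The trans isomer is lower by 0.41 kcal/mol.

trans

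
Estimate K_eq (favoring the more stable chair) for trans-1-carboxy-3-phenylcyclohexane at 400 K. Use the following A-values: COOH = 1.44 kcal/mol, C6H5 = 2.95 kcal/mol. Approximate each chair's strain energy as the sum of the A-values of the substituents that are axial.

K ≈ 6.68

C1 and C3 have the same parity, so for the trans isomer the two substituents are one axial and one equatorial in each chair.
Chair I (carboxyl axial, phenyl equatorial): E = 1.44 kcal/mol; chair II (carboxyl equatorial, phenyl axial): E = 2.95 kcal/mol.
ΔG = 1.51 kcal/mol between the two chairs.
K = exp(ΔG/RT) with R = 1.987×10⁻³ kcal mol⁻¹ K⁻¹ and T = 400 K gives K ≈ 6.68.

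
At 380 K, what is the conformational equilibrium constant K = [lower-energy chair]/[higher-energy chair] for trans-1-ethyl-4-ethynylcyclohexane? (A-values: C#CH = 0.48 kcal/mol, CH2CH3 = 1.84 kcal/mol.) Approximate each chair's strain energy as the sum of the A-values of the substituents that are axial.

K ≈ 21.6

C1 and C4 have opposite parity, so for the trans isomer the two substituents are e,e in one chair and a,a in the other.
Chair I (ethynyl axial, ethyl axial): E = 2.32 kcal/mol; chair II (ethynyl equatorial, ethyl equatorial): E = 0.00 kcal/mol.
ΔG = 2.32 kcal/mol between the two chairs.
K = exp(ΔG/RT) with R = 1.987×10⁻³ kcal mol⁻¹ K⁻¹ and T = 380 K gives K ≈ 21.6.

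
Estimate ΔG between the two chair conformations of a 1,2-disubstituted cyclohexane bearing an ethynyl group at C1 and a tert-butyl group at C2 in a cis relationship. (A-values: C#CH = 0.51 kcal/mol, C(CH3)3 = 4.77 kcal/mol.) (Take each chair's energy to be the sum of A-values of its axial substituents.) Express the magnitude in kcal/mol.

C1 and C2 have opposite parity, so for the cis isomer the two substituents are one axial and one equatorial in each chair.
Chair I (ethynyl axial, tert-butyl equatorial): E = 0.51 kcal/mol.
Chair II (ethynyl equatorial, tert-butyl axial): E = 4.77 kcal/mol.
ΔE = 4.77 − 0.51 = 4.26 kcal/mol; chair I is more stable.

4.26 kcal/mol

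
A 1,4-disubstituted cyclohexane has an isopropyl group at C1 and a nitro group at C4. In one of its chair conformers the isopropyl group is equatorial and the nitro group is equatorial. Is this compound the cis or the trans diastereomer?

trans

C1 and C4 have opposite parity, so their axial bonds point in opposite directions.
With opposite-parity carbons, two substituents on the same face are one axial and one equatorial; opposite faces give both axial or both equatorial.
Here the groups are equatorial/equatorial → opposite face → trans.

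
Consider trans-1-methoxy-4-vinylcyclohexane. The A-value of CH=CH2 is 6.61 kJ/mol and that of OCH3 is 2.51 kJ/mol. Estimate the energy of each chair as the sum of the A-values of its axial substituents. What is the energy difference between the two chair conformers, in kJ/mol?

9.12 kJ/mol

C1 and C4 have opposite parity, so for the trans isomer the two substituents are e,e in one chair and a,a in the other.
Chair I (vinyl axial, methoxy axial): E = 9.12 kJ/mol.
Chair II (vinyl equatorial, methoxy equatorial): E = 0.00 kJ/mol.
ΔE = 9.12 − 0.00 = 9.12 kJ/mol; chair II is more stable.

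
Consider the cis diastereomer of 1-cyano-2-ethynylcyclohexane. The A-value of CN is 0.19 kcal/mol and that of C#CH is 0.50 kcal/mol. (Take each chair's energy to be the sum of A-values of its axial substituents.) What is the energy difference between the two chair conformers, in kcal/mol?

0.31 kcal/mol

C1 and C2 have opposite parity, so for the cis isomer the two substituents are one axial and one equatorial in each chair.
Chair I (cyano axial, ethynyl equatorial): E = 0.19 kcal/mol.
Chair II (cyano equatorial, ethynyl axial): E = 0.50 kcal/mol.
ΔE = 0.50 − 0.19 = 0.31 kcal/mol; chair I is more stable.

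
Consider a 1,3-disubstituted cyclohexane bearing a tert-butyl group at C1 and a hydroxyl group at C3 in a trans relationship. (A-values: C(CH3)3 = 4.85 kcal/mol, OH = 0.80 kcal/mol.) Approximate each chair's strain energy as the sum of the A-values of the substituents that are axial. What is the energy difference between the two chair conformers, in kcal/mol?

C1 and C3 have the same parity, so for the trans isomer the two substituents are one axial and one equatorial in each chair.
Chair I (tert-butyl axial, hydroxyl equatorial): E = 4.85 kcal/mol.
Chair II (tert-butyl equatorial, hydroxyl axial): E = 0.80 kcal/mol.
ΔE = 4.85 − 0.80 = 4.05 kcal/mol; chair II is more stable.

4.05 kcal/mol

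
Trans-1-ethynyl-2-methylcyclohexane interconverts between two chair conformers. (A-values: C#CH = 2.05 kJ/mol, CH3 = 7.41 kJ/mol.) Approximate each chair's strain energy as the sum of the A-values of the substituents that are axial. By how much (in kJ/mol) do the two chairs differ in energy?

9.46 kJ/mol

C1 and C2 have opposite parity, so for the trans isomer the two substituents are e,e in one chair and a,a in the other.
Chair I (ethynyl axial, methyl axial): E = 9.46 kJ/mol.
Chair II (ethynyl equatorial, methyl equatorial): E = 0.00 kJ/mol.
ΔE = 9.46 − 0.00 = 9.46 kJ/mol; chair II is more stable.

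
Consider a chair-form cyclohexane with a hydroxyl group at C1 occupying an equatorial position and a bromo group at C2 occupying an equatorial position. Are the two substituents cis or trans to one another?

C1 and C2 have opposite parity, so their axial bonds point in opposite directions.
With opposite-parity carbons, two substituents on the same face are one axial and one equatorial; opposite faces give both axial or both equatorial.
Here the groups are equatorial/equatorial → opposite face → trans.

trans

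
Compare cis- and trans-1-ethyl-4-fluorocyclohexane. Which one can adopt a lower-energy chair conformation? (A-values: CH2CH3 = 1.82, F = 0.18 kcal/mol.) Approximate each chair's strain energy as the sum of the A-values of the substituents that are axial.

trans

At 1,4 positions (parity opposite): cis → (a,e or e,a); trans → (e,e or a,a).
Best chair for cis: E = 0.18 kcal/mol; best chair for trans: E = 0.00 kcal/mol.
The trans isomer is lower by 0.18 kcal/mol.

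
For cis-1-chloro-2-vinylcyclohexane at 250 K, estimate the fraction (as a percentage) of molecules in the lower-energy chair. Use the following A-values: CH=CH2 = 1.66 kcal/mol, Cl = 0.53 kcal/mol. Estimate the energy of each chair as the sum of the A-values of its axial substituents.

90.7%

C1 and C2 have opposite parity, so for the cis isomer the two substituents are one axial and one equatorial in each chair.
Chair I (vinyl axial, chloro equatorial): E = 1.66 kcal/mol; chair II (vinyl equatorial, chloro axial): E = 0.53 kcal/mol.
ΔG = 1.13 kcal/mol between the two chairs.
K = exp(ΔG/RT) with R = 1.987×10⁻³ kcal mol⁻¹ K⁻¹ and T = 250 K gives K ≈ 9.73.
Fraction in the lower-energy chair = K/(K+1) = 90.7%.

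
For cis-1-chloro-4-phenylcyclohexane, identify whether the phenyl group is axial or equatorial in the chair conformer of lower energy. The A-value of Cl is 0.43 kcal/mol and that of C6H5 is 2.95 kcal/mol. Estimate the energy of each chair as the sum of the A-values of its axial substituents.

C1 and C4 have opposite parity, so for the cis isomer the two substituents are one axial and one equatorial in each chair.
Chair I (chloro axial, phenyl equatorial): E = 0.43 kcal/mol.
Chair II (chloro equatorial, phenyl axial): E = 2.95 kcal/mol.
Chair I is the more stable (lower-energy) conformer, and in that chair the phenyl group is equatorial.

equatorial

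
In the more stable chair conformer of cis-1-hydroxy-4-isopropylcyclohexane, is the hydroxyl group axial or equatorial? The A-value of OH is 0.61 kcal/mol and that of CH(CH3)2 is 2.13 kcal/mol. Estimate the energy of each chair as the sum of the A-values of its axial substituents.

axial

C1 and C4 have opposite parity, so for the cis isomer the two substituents are one axial and one equatorial in each chair.
Chair I (hydroxyl axial, isopropyl equatorial): E = 0.61 kcal/mol.
Chair II (hydroxyl equatorial, isopropyl axial): E = 2.13 kcal/mol.
Chair I is the more stable (lower-energy) conformer, and in that chair the hydroxyl group is axial.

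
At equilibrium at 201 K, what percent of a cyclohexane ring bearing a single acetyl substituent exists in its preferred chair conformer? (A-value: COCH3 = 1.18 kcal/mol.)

95.0%

One chair has the acetyl group axial (E = 1.18 kcal/mol) and the other has it equatorial (E = 0).
ΔG = 1.18 kcal/mol between the two chairs.
K = exp(ΔG/RT) with R = 1.987×10⁻³ kcal mol⁻¹ K⁻¹ and T = 201 K gives K ≈ 19.2.
Fraction in the lower-energy chair = K/(K+1) = 95.0%.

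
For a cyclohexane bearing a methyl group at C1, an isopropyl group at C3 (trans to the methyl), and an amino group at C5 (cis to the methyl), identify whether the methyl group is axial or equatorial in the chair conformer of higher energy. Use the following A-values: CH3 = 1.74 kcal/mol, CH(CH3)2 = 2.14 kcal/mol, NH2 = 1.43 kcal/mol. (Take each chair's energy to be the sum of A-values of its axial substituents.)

axial

Chair I (methyl axial, isopropyl equatorial, amino axial): E = 3.17 kcal/mol.
Chair II (methyl equatorial, isopropyl axial, amino equatorial): E = 2.14 kcal/mol.
Chair I is the less stable (higher-energy) conformer, and in that chair the methyl group is axial.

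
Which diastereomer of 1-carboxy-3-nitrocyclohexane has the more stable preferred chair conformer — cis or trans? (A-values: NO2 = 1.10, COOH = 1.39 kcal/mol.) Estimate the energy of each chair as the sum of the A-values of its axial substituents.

cis

At 1,3 positions (parity same): cis → (e,e or a,a); trans → (a,e or e,a).
Best chair for cis: E = 0.00 kcal/mol; best chair for trans: E = 1.10 kcal/mol.
The cis isomer is lower by 1.10 kcal/mol.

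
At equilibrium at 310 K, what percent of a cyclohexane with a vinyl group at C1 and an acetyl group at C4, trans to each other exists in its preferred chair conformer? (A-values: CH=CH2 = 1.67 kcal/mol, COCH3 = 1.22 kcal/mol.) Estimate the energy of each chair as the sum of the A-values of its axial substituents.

99.1%

C1 and C4 have opposite parity, so for the trans isomer the two substituents are e,e in one chair and a,a in the other.
Chair I (vinyl axial, acetyl axial): E = 2.89 kcal/mol; chair II (vinyl equatorial, acetyl equatorial): E = 0.00 kcal/mol.
ΔG = 2.89 kcal/mol between the two chairs.
K = exp(ΔG/RT) with R = 1.987×10⁻³ kcal mol⁻¹ K⁻¹ and T = 310 K gives K ≈ 109.
Fraction in the lower-energy chair = K/(K+1) = 99.1%.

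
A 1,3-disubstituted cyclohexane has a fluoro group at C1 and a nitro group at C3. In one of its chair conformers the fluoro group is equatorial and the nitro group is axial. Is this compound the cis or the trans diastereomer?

C1 and C3 have the same parity, so their axial bonds point in the same direction.
With same-parity carbons, two substituents on the same face are both axial or both equatorial; opposite faces give one of each.
Here the groups are equatorial/axial → opposite face → trans.

trans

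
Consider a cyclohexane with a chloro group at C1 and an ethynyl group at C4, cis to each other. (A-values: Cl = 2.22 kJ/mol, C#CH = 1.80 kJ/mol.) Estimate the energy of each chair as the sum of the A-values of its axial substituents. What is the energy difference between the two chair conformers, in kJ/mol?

C1 and C4 have opposite parity, so for the cis isomer the two substituents are one axial and one equatorial in each chair.
Chair I (chloro axial, ethynyl equatorial): E = 2.22 kJ/mol.
Chair II (chloro equatorial, ethynyl axial): E = 1.80 kJ/mol.
ΔE = 2.22 − 1.80 = 0.42 kJ/mol; chair II is more stable.

0.42 kJ/mol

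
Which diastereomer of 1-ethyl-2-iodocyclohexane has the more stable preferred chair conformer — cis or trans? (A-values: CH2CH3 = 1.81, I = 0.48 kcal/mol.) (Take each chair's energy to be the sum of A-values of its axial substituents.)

At 1,2 positions (parity opposite): cis → (a,e or e,a); trans → (e,e or a,a).
Best chair for cis: E = 0.48 kcal/mol; best chair for trans: E = 0.00 kcal/mol.
The trans isomer is lower by 0.48 kcal/mol.

trans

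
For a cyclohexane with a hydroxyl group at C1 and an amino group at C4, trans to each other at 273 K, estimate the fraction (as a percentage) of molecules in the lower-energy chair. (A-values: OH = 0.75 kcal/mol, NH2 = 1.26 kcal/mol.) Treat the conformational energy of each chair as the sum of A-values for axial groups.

97.6%

C1 and C4 have opposite parity, so for the trans isomer the two substituents are e,e in one chair and a,a in the other.
Chair I (hydroxyl axial, amino axial): E = 2.01 kcal/mol; chair II (hydroxyl equatorial, amino equatorial): E = 0.00 kcal/mol.
ΔG = 2.01 kcal/mol between the two chairs.
K = exp(ΔG/RT) with R = 1.987×10⁻³ kcal mol⁻¹ K⁻¹ and T = 273 K gives K ≈ 40.7.
Fraction in the lower-energy chair = K/(K+1) = 97.6%.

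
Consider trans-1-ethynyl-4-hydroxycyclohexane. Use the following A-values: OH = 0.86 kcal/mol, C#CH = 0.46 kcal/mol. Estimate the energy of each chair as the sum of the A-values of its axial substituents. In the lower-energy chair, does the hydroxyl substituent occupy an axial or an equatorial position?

equatorial

C1 and C4 have opposite parity, so for the trans isomer the two substituents are e,e in one chair and a,a in the other.
Chair I (hydroxyl axial, ethynyl axial): E = 1.32 kcal/mol.
Chair II (hydroxyl equatorial, ethynyl equatorial): E = 0.00 kcal/mol.
Chair II is the more stable (lower-energy) conformer, and in that chair the hydroxyl group is equatorial.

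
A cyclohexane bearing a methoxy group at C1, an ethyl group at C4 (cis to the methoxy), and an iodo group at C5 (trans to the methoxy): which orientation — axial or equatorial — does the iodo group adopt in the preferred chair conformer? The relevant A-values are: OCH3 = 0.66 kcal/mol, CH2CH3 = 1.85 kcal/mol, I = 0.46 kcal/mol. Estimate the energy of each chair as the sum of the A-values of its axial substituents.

equatorial

Chair I (methoxy axial, ethyl equatorial, iodo equatorial): E = 0.66 kcal/mol.
Chair II (methoxy equatorial, ethyl axial, iodo axial): E = 2.31 kcal/mol.
Chair I is the more stable (lower-energy) conformer, and in that chair the iodo group is equatorial.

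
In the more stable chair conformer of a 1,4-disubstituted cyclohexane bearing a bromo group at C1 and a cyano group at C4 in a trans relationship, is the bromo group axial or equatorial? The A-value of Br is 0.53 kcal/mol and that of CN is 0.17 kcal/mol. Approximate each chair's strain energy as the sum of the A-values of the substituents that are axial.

equatorial

C1 and C4 have opposite parity, so for the trans isomer the two substituents are e,e in one chair and a,a in the other.
Chair I (bromo axial, cyano axial): E = 0.70 kcal/mol.
Chair II (bromo equatorial, cyano equatorial): E = 0.00 kcal/mol.
Chair II is the more stable (lower-energy) conformer, and in that chair the bromo group is equatorial.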